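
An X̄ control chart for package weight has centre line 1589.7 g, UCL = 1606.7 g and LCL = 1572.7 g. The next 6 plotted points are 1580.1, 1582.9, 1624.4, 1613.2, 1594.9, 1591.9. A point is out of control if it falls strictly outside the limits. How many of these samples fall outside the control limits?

2

Compare each point to [1572.7, 1606.7]: sample 3 = 1624.4 > UCL; sample 4 = 1613.2 > UCL.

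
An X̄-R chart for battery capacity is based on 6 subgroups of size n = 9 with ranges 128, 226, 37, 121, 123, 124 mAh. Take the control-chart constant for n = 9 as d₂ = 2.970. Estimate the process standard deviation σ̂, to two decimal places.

42.59

R̄ = (128 + 226 + 37 + 121 + 123 + 124) / 6 = 126.5000
σ̂ = R̄ / d₂ = 126.5000 / 2.970 = 42.5926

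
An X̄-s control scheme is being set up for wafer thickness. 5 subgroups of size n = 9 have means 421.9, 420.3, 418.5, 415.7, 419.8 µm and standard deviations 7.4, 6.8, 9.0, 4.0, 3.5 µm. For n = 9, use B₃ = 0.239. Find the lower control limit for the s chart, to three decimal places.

1.467

s̄ = (7.4 + 6.8 + 9.0 + 4.0 + 3.5) / 5 = 6.1400
LCL_s = B₃·s̄ = 0.239 × 6.1400 = 1.4675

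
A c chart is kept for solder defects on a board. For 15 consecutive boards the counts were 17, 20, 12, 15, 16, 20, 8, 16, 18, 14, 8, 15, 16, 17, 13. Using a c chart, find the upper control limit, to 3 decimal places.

26.619

c̄ = (17 + 20 + 12 + 15 + 16 + 20 + 8 + 16 + 18 + 14 + 8 + 15 + 16 + 17 + 13) / 15 = 225 / 15 = 15.0000
UCL = c̄ + 3√c̄ = 15.0000 + 3 × √15.0000 = 15.0000 + 3 × 3.8730 = 26.6190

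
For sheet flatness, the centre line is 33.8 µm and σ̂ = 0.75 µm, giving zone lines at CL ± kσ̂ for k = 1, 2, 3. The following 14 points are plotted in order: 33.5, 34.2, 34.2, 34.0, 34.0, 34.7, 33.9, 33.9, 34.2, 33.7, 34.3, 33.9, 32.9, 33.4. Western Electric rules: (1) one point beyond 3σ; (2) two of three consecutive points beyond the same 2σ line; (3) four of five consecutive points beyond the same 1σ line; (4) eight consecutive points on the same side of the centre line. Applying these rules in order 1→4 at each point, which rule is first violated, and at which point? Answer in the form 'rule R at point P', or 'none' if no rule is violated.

rule 4 at point 9

Zone of each point (C = within 1σ̂, B = 1σ̂–2σ̂, A = 2σ̂–3σ̂, * = beyond 3σ̂; sign = side of CL): 1:-C, 2:+C, 3:+C, 4:+C, 5:+C, 6:+B, 7:+C, 8:+C, 9:+C, 10:-C, 11:+C, 12:+C, 13:-B, 14:-C
Rule 4 (eight consecutive points on the same side of the centre line) is satisfied at point 9.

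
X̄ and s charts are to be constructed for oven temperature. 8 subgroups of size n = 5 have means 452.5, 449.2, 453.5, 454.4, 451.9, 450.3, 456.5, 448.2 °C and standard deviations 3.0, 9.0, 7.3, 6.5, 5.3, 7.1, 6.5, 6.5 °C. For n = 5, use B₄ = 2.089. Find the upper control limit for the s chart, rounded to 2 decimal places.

13.37

s̄ = (3.0 + 9.0 + 7.3 + 6.5 + 5.3 + 7.1 + 6.5 + 6.5) / 8 = 6.4000
UCL_s = B₄·s̄ = 2.089 × 6.4000 = 13.3696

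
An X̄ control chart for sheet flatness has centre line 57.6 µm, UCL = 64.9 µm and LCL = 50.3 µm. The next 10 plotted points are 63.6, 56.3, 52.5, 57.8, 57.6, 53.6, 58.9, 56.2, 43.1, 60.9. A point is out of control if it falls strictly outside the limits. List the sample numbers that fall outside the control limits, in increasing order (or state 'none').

9

Compare each point to [50.3, 64.9]: sample 9 = 43.1 < LCL.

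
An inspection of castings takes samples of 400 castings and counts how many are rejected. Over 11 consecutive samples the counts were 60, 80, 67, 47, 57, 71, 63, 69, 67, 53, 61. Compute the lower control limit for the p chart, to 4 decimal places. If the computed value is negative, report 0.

p̄ = Σdᵢ / (k·n) = 695 / (11 × 400) = 0.15795
LCL = p̄ − 3·√(p̄(1−p̄)/n) = 0.15795 − 3 × 0.01823 = 0.10325

0.1032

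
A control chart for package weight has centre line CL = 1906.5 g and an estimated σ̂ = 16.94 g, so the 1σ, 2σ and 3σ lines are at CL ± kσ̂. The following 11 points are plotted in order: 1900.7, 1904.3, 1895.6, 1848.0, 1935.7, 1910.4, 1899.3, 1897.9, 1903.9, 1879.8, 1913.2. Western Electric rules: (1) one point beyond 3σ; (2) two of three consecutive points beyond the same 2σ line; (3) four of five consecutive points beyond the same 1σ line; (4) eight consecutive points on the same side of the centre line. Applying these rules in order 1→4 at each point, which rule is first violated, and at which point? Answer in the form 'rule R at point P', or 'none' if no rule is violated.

rule 1 at point 4

Zone of each point (C = within 1σ̂, B = 1σ̂–2σ̂, A = 2σ̂–3σ̂, * = beyond 3σ̂; sign = side of CL): 1:-C, 2:-C, 3:-C, 4:-*, 5:+B, 6:+C, 7:-C, 8:-C, 9:-C, 10:-B, 11:+C
Rule 1 (one point beyond the 3σ limits) is satisfied at point 4.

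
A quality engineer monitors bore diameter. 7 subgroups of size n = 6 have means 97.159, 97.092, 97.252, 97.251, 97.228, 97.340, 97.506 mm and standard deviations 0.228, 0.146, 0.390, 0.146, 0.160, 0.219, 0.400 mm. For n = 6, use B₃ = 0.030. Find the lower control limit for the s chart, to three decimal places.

s̄ = (0.228 + 0.146 + 0.390 + 0.146 + 0.160 + 0.219 + 0.400) / 7 = 0.2413
LCL_s = B₃·s̄ = 0.030 × 0.2413 = 0.0072

0.007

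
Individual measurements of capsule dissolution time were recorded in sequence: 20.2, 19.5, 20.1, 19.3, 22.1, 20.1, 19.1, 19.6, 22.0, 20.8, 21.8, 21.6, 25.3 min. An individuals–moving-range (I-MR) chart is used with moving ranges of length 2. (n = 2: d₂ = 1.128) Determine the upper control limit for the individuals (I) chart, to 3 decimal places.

X̄ = (20.2 + 19.5 + 20.1 + 19.3 + 22.1 + 20.1 + 19.1 + 19.6 + 22.0 + 20.8 + 21.8 + 21.6 + 25.3) / 13 = 20.8846
Moving ranges: 0.7, 0.6, 0.8, 2.8, 2.0, 1.0, 0.5, 2.4, 1.2, 1.0, 0.2, 3.7; M̄R̄ = 16.9000 / 12 = 1.4083
UCL = X̄ + 3·M̄R̄/d₂ = 20.8846 + 3 × 1.4083 / 1.128 = 24.6302

24.630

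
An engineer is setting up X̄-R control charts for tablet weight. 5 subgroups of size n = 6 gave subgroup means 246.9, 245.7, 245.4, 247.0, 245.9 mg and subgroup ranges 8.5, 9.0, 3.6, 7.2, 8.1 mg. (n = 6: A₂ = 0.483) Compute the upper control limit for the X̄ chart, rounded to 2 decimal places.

X̄̄ = (246.9 + 245.7 + 245.4 + 247.0 + 245.9) / 5 = 1230.9000 / 5 = 246.1800
R̄ = (8.5 + 9.0 + 3.6 + 7.2 + 8.1) / 5 = 36.4000 / 5 = 7.2800
UCL = X̄̄ + A₂·R̄ = 246.1800 + 0.483 × 7.2800 = 249.6962

249.70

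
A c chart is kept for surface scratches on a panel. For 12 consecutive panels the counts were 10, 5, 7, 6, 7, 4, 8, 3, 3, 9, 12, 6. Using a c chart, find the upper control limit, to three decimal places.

14.413

c̄ = (10 + 5 + 7 + 6 + 7 + 4 + 8 + 3 + 3 + 9 + 12 + 6) / 12 = 80 / 12 = 6.6667
UCL = c̄ + 3√c̄ = 6.6667 + 3 × √6.6667 = 6.6667 + 3 × 2.5820 = 14.4126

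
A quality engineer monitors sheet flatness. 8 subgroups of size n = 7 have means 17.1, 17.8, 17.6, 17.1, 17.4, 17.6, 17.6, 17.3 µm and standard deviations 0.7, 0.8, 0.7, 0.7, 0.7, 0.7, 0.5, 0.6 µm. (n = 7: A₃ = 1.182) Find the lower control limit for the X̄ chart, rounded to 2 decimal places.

X̄̄ = (17.1 + 17.8 + 17.6 + 17.1 + 17.4 + 17.6 + 17.6 + 17.3) / 8 = 17.4375
s̄ = (0.7 + 0.8 + 0.7 + 0.7 + 0.7 + 0.7 + 0.5 + 0.6) / 8 = 0.6750
LCL = X̄̄ − A₃·s̄ = 17.4375 − 1.182 × 0.6750 = 16.6396

16.64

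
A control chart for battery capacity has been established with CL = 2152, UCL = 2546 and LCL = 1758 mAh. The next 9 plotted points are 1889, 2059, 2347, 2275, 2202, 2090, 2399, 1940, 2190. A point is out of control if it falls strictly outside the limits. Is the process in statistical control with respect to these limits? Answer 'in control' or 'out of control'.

in control

All 9 points lie within [1758, 2546].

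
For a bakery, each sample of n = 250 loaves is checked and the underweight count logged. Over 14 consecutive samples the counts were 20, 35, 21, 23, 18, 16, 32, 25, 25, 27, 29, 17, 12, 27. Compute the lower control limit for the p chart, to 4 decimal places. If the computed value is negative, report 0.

0.0382

p̄ = Σdᵢ / (k·n) = 327 / (14 × 250) = 0.09343
LCL = p̄ − 3·√(p̄(1−p̄)/n) = 0.09343 − 3 × 0.01841 = 0.03821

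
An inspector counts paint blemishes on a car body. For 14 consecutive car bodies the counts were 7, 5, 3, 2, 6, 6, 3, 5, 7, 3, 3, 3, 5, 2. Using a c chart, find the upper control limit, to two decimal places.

10.50

c̄ = (7 + 5 + 3 + 2 + 6 + 6 + 3 + 5 + 7 + 3 + 3 + 3 + 5 + 2) / 14 = 60 / 14 = 4.2857
UCL = c̄ + 3√c̄ = 4.2857 + 3 × √4.2857 = 4.2857 + 3 × 2.0702 = 10.4963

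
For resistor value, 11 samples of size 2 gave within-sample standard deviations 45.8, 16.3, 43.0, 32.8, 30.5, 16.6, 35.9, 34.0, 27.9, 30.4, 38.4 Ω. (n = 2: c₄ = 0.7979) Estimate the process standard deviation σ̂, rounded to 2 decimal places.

s̄ = (45.8 + 16.3 + 43.0 + 32.8 + 30.5 + 16.6 + 35.9 + 34.0 + 27.9 + 30.4 + 38.4) / 11 = 31.9636
σ̂ = s̄ / c₄ = 31.9636 / 0.7979 = 40.0597

40.06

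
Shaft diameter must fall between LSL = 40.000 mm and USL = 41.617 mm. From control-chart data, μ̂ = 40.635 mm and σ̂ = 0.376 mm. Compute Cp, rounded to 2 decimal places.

Cp = (USL − LSL) / (6σ̂) = (41.617 − 40.000) / (6 × 0.376) = 1.6170 / 2.2560 = 0.7168

0.72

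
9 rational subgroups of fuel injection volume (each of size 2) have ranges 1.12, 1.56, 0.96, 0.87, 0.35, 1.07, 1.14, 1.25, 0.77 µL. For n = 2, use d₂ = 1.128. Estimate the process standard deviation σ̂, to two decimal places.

R̄ = (1.12 + 1.56 + 0.96 + 0.87 + 0.35 + 1.07 + 1.14 + 1.25 + 0.77) / 9 = 1.0100
σ̂ = R̄ / d₂ = 1.0100 / 1.128 = 0.8954

0.90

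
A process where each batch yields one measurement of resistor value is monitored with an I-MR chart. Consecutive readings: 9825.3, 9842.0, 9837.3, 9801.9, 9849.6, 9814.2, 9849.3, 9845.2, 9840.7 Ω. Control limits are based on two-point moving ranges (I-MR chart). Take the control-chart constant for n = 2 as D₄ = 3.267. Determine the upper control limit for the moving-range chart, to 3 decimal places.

74.978

Moving ranges: 16.7, 4.7, 35.4, 47.7, 35.4, 35.1, 4.1, 4.5; M̄R̄ = 183.6000 / 8 = 22.9500
UCL_MR = D₄·M̄R̄ = 3.267 × 22.9500 = 74.9776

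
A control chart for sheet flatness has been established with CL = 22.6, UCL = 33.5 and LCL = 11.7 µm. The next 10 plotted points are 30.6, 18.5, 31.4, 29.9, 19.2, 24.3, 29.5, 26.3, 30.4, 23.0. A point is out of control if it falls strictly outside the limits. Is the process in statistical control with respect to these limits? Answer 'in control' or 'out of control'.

in control

All 10 points lie within [11.7, 33.5].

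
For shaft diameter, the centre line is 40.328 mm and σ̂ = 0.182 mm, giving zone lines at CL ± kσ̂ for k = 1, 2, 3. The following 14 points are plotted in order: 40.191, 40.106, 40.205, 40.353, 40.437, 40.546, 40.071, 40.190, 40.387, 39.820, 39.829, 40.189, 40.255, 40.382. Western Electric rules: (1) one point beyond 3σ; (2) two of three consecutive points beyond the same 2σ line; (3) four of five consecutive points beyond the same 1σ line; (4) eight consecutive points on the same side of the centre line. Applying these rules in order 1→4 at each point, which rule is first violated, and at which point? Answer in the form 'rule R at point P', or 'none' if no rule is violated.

Zone of each point (C = within 1σ̂, B = 1σ̂–2σ̂, A = 2σ̂–3σ̂, * = beyond 3σ̂; sign = side of CL): 1:-C, 2:-B, 3:-C, 4:+C, 5:+C, 6:+B, 7:-B, 8:-C, 9:+C, 10:-A, 11:-A, 12:-C, 13:-C, 14:+C
Rule 2 (two of three consecutive points beyond the same 2σ limit) is satisfied at point 11.

rule 2 at point 11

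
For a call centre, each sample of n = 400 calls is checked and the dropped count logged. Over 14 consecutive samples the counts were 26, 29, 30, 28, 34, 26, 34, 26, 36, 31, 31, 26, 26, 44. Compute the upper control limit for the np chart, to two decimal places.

46.42

p̄ = Σdᵢ / (k·n) = 427 / (14 × 400) = 0.07625
UCL = np̄ + 3·√(np̄(1−p̄)) = 30.5000 + 3 × √(30.5000×0.92375) = 30.5000 + 3 × 5.3080 = 46.4239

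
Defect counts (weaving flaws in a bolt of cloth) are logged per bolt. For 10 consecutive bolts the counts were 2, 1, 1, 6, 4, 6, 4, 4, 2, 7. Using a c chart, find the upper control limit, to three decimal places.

9.471

c̄ = (2 + 1 + 1 + 6 + 4 + 6 + 4 + 4 + 2 + 7) / 10 = 37 / 10 = 3.7000
UCL = c̄ + 3√c̄ = 3.7000 + 3 × √3.7000 = 3.7000 + 3 × 1.9235 = 9.4706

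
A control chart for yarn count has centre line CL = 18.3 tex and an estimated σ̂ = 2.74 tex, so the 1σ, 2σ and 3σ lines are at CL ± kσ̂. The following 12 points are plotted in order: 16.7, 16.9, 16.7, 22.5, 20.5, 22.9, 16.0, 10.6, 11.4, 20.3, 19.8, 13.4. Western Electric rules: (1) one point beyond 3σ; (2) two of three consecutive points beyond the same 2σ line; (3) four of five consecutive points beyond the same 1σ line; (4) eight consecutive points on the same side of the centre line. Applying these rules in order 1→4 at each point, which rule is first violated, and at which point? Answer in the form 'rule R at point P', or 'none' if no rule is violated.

rule 2 at point 9

Zone of each point (C = within 1σ̂, B = 1σ̂–2σ̂, A = 2σ̂–3σ̂, * = beyond 3σ̂; sign = side of CL): 1:-C, 2:-C, 3:-C, 4:+B, 5:+C, 6:+B, 7:-C, 8:-A, 9:-A, 10:+C, 11:+C, 12:-B
Rule 2 (two of three consecutive points beyond the same 2σ limit) is satisfied at point 9.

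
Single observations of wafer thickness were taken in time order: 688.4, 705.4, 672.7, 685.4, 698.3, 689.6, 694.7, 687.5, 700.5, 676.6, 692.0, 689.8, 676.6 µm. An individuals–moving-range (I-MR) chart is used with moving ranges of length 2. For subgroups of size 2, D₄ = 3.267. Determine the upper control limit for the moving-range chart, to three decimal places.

Moving ranges: 17.0, 32.7, 12.7, 12.9, 8.7, 5.1, 7.2, 13.0, 23.9, 15.4, 2.2, 13.2; M̄R̄ = 164.0000 / 12 = 13.6667
UCL_MR = D₄·M̄R̄ = 3.267 × 13.6667 = 44.6490

44.649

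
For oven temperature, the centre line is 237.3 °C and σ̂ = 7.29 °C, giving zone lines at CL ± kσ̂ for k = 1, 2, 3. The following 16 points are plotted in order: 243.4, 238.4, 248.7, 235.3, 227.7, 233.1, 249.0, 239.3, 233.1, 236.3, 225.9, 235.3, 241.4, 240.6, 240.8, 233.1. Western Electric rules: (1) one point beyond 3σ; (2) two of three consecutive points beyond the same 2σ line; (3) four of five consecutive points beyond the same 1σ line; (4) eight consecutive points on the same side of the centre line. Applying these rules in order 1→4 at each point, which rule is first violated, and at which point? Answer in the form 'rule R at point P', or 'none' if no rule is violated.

Zone of each point (C = within 1σ̂, B = 1σ̂–2σ̂, A = 2σ̂–3σ̂, * = beyond 3σ̂; sign = side of CL): 1:+C, 2:+C, 3:+B, 4:-C, 5:-B, 6:-C, 7:+B, 8:+C, 9:-C, 10:-C, 11:-B, 12:-C, 13:+C, 14:+C, 15:+C, 16:-C
No rule fires across all 16 points.

none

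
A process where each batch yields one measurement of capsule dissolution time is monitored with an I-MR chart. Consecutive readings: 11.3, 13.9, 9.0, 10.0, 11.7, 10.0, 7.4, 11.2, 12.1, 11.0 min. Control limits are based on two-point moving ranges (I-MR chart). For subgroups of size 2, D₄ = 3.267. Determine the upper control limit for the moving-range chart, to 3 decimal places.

7.369

Moving ranges: 2.6, 4.9, 1.0, 1.7, 1.7, 2.6, 3.8, 0.9, 1.1; M̄R̄ = 20.3000 / 9 = 2.2556
UCL_MR = D₄·M̄R̄ = 3.267 × 2.2556 = 7.3689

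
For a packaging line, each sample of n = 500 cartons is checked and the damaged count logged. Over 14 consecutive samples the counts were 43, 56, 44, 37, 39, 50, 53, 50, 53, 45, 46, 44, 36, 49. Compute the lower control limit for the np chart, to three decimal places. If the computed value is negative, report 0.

p̄ = Σdᵢ / (k·n) = 645 / (14 × 500) = 0.09214
LCL = np̄ − 3·√(np̄(1−p̄)) = 46.0714 − 3 × 6.4673 = 26.6695

26.669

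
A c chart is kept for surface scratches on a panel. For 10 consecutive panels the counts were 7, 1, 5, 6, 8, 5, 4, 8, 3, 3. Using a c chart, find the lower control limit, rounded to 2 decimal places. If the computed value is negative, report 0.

c̄ = (7 + 1 + 5 + 6 + 8 + 5 + 4 + 8 + 3 + 3) / 10 = 50 / 10 = 5.0000
LCL = c̄ − 3√c̄ = 5.0000 − 3 × 2.2361 = -1.7082 → 0 (cannot be negative)

0.00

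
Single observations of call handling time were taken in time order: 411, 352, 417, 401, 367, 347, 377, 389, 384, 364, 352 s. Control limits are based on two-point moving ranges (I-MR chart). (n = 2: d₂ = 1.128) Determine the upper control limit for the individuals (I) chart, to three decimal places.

450.879

X̄ = (411 + 352 + 417 + 401 + 367 + 347 + 377 + 389 + 384 + 364 + 352) / 11 = 378.2727
Moving ranges: 59, 65, 16, 34, 20, 30, 12, 5, 20, 12; M̄R̄ = 273.0000 / 10 = 27.3000
UCL = X̄ + 3·M̄R̄/d₂ = 378.2727 + 3 × 27.3000 / 1.128 = 450.8791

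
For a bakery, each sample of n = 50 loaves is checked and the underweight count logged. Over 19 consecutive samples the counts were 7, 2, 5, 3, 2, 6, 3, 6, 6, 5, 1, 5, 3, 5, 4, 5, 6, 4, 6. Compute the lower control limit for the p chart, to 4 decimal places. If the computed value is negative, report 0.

p̄ = Σdᵢ / (k·n) = 84 / (19 × 50) = 0.08842
LCL = p̄ − 3·√(p̄(1−p̄)/n) = 0.08842 − 3 × 0.04015 = -0.03203 → 0 (negative, so LCL = 0)

0.0000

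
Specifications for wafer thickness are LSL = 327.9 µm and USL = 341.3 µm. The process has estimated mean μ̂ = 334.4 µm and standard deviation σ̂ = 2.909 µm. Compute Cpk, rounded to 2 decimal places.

Cpu = (USL − μ̂) / (3σ̂) = (341.3 − 334.4) / (3 × 2.909) = 0.7906; Cpl = (μ̂ − LSL) / (3σ̂) = (334.4 − 327.9) / (3 × 2.909) = 0.7448; Cpk = min(Cpu, Cpl) = 0.7448

0.74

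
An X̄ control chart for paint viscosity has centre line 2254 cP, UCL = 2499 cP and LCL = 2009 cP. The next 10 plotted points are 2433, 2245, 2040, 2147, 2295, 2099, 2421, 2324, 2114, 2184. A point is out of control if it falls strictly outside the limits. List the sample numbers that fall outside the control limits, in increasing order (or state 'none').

none

All 10 points lie within [2009, 2499].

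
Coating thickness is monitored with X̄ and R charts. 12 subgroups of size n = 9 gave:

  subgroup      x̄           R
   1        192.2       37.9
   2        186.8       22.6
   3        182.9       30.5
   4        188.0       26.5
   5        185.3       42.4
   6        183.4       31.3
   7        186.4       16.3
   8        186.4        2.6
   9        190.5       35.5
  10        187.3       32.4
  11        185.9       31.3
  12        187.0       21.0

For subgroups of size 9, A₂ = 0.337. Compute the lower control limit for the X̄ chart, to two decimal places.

X̄̄ = (192.2 + 186.8 + 182.9 + 188.0 + 185.3 + 183.4 + 186.4 + 186.4 + 190.5 + 187.3 + 185.9 + 187.0) / 12 = 2242.1000 / 12 = 186.8417
R̄ = (37.9 + 22.6 + 30.5 + 26.5 + 42.4 + 31.3 + 16.3 + 2.6 + 35.5 + 32.4 + 31.3 + 21.0) / 12 = 330.3000 / 12 = 27.5250
LCL = X̄̄ − A₂·R̄ = 186.8417 − 0.337 × 27.5250 = 177.5657

177.57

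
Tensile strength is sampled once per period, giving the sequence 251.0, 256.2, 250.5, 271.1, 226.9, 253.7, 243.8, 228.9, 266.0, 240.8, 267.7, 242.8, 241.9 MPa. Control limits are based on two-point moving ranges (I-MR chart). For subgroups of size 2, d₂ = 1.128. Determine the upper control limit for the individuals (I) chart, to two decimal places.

303.03

X̄ = (251.0 + 256.2 + 250.5 + 271.1 + 226.9 + 253.7 + 243.8 + 228.9 + 266.0 + 240.8 + 267.7 + 242.8 + 241.9) / 13 = 249.3308
Moving ranges: 5.2, 5.7, 20.6, 44.2, 26.8, 9.9, 14.9, 37.1, 25.2, 26.9, 24.9, 0.9; M̄R̄ = 242.3000 / 12 = 20.1917
UCL = X̄ + 3·M̄R̄/d₂ = 249.3308 + 3 × 20.1917 / 1.128 = 303.0320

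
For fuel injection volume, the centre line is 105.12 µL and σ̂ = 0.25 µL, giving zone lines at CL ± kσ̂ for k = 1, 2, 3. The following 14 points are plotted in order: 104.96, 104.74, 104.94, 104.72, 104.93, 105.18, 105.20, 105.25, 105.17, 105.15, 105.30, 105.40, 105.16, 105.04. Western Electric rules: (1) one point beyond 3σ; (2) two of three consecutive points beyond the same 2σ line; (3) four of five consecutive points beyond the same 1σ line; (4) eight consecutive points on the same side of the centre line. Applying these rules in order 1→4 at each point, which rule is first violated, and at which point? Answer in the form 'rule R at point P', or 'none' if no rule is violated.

Zone of each point (C = within 1σ̂, B = 1σ̂–2σ̂, A = 2σ̂–3σ̂, * = beyond 3σ̂; sign = side of CL): 1:-C, 2:-B, 3:-C, 4:-B, 5:-C, 6:+C, 7:+C, 8:+C, 9:+C, 10:+C, 11:+C, 12:+B, 13:+C, 14:-C
Rule 4 (eight consecutive points on the same side of the centre line) is satisfied at point 13.

rule 4 at point 13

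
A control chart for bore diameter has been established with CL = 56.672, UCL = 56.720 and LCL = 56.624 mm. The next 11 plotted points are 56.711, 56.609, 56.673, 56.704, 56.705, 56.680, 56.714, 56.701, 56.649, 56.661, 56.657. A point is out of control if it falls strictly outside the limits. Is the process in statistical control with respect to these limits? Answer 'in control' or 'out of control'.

out of control

Compare each point to [56.624, 56.720]: sample 2 = 56.609 < LCL.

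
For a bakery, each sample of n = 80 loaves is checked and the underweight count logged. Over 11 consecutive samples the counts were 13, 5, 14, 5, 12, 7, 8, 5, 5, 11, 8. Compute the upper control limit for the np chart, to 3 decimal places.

p̄ = Σdᵢ / (k·n) = 93 / (11 × 80) = 0.10568
UCL = np̄ + 3·√(np̄(1−p̄)) = 8.4545 + 3 × √(8.4545×0.89432) = 8.4545 + 3 × 2.7497 = 16.7038

16.704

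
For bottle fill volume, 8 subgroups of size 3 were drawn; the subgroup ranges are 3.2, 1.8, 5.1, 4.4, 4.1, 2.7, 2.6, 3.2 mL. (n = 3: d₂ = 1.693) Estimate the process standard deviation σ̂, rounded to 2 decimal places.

2.00

R̄ = (3.2 + 1.8 + 5.1 + 4.4 + 4.1 + 2.7 + 2.6 + 3.2) / 8 = 3.3875
σ̂ = R̄ / d₂ = 3.3875 / 1.693 = 2.0009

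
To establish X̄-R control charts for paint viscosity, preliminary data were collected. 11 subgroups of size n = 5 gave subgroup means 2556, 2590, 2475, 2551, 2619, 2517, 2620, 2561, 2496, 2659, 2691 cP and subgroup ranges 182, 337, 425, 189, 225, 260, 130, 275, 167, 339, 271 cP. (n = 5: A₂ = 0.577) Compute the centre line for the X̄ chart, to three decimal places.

2575.909

X̄̄ = (2556 + 2590 + 2475 + 2551 + 2619 + 2517 + 2620 + 2561 + 2496 + 2659 + 2691) / 11 = 28335.0000 / 11 = 2575.9091
CL = X̄̄ = 2575.9091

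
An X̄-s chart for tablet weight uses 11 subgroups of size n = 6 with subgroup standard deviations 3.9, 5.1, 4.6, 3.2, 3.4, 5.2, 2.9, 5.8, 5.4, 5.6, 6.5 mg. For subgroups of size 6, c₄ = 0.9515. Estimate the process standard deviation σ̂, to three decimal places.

4.930

s̄ = (3.9 + 5.1 + 4.6 + 3.2 + 3.4 + 5.2 + 2.9 + 5.8 + 5.4 + 5.6 + 6.5) / 11 = 4.6909
σ̂ = s̄ / c₄ = 4.6909 / 0.9515 = 4.9300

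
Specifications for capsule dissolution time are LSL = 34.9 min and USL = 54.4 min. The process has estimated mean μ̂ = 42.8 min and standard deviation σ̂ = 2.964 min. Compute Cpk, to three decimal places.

0.888

Cpu = (USL − μ̂) / (3σ̂) = (54.4 − 42.8) / (3 × 2.964) = 1.3045; Cpl = (μ̂ − LSL) / (3σ̂) = (42.8 − 34.9) / (3 × 2.964) = 0.8884; Cpk = min(Cpu, Cpl) = 0.8884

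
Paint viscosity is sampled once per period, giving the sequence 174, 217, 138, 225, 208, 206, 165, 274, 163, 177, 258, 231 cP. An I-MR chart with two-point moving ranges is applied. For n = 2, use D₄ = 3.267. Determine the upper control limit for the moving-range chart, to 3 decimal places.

181.467

Moving ranges: 43, 79, 87, 17, 2, 41, 109, 111, 14, 81, 27; M̄R̄ = 611.0000 / 11 = 55.5455
UCL_MR = D₄·M̄R̄ = 3.267 × 55.5455 = 181.4670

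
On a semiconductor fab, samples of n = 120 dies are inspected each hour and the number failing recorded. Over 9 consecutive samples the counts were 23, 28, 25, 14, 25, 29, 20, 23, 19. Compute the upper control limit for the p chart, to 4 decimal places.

p̄ = Σdᵢ / (k·n) = 206 / (9 × 120) = 0.19074
UCL = p̄ + 3·√(p̄(1−p̄)/n) = 0.19074 + 3 × √(0.19074×0.80926/120) = 0.19074 + 3 × 0.03587 = 0.29834

0.2983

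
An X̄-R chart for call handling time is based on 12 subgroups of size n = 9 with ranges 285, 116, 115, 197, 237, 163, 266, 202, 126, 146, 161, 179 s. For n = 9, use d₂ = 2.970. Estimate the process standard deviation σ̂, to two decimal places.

61.53

R̄ = (285 + 116 + 115 + 197 + 237 + 163 + 266 + 202 + 126 + 146 + 161 + 179) / 12 = 182.7500
σ̂ = R̄ / d₂ = 182.7500 / 2.970 = 61.5320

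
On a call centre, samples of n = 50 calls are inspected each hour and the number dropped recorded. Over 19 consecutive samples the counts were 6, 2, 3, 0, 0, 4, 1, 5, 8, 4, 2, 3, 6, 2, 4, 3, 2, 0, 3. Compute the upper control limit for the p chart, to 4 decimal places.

0.1626

p̄ = Σdᵢ / (k·n) = 58 / (19 × 50) = 0.06105
UCL = p̄ + 3·√(p̄(1−p̄)/n) = 0.06105 + 3 × √(0.06105×0.93895/50) = 0.06105 + 3 × 0.03386 = 0.16263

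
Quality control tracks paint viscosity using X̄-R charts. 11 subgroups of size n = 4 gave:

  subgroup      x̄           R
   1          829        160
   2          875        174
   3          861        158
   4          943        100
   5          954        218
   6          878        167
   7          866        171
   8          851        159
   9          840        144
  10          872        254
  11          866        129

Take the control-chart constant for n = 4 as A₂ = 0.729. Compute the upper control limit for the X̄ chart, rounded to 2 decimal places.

997.45

X̄̄ = (829 + 875 + 861 + 943 + 954 + 878 + 866 + 851 + 840 + 872 + 866) / 11 = 9635.0000 / 11 = 875.9091
R̄ = (160 + 174 + 158 + 100 + 218 + 167 + 171 + 159 + 144 + 254 + 129) / 11 = 1834.0000 / 11 = 166.7273
UCL = X̄̄ + A₂·R̄ = 875.9091 + 0.729 × 166.7273 = 997.4533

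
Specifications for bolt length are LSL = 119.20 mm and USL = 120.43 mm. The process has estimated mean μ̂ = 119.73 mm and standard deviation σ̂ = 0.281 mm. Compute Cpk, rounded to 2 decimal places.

Cpu = (USL − μ̂) / (3σ̂) = (120.43 − 119.73) / (3 × 0.281) = 0.8304; Cpl = (μ̂ − LSL) / (3σ̂) = (119.73 − 119.20) / (3 × 0.281) = 0.6287; Cpk = min(Cpu, Cpl) = 0.6287

0.63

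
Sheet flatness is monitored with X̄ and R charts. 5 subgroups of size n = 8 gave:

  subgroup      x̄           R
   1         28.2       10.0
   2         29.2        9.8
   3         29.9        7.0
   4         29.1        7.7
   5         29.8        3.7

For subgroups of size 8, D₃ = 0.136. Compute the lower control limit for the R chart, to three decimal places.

1.039

R̄ = (10.0 + 9.8 + 7.0 + 7.7 + 3.7) / 5 = 38.2000 / 5 = 7.6400
LCL_R = D₃·R̄ = 0.136 × 7.6400 = 1.0390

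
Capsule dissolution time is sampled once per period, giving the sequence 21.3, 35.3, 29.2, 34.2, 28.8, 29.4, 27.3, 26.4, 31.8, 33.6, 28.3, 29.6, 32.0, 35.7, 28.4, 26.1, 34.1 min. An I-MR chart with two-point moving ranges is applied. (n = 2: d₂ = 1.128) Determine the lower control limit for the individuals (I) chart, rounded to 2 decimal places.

X̄ = (21.3 + 35.3 + 29.2 + 34.2 + 28.8 + 29.4 + 27.3 + 26.4 + 31.8 + 33.6 + 28.3 + 29.6 + 32.0 + 35.7 + 28.4 + 26.1 + 34.1) / 17 = 30.0882
Moving ranges: 14.0, 6.1, 5.0, 5.4, 0.6, 2.1, 0.9, 5.4, 1.8, 5.3, 1.3, 2.4, 3.7, 7.3, 2.3, 8.0; M̄R̄ = 71.6000 / 16 = 4.4750
LCL = X̄ − 3·M̄R̄/d₂ = 30.0882 − 3 × 4.4750 / 1.128 = 18.1866

18.19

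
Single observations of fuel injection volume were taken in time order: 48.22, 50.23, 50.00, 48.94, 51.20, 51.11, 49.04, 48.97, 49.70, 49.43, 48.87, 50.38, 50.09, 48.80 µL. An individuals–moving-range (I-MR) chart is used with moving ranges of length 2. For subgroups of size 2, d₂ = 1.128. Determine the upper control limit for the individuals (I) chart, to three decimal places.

X̄ = (48.22 + 50.23 + 50.00 + 48.94 + 51.20 + 51.11 + 49.04 + 48.97 + 49.70 + 49.43 + 48.87 + 50.38 + 50.09 + 48.80) / 14 = 49.6414
Moving ranges: 2.01, 0.23, 1.06, 2.26, 0.09, 2.07, 0.07, 0.73, 0.27, 0.56, 1.51, 0.29, 1.29; M̄R̄ = 12.4400 / 13 = 0.9569
UCL = X̄ + 3·M̄R̄/d₂ = 49.6414 + 3 × 0.9569 / 1.128 = 52.1864

52.186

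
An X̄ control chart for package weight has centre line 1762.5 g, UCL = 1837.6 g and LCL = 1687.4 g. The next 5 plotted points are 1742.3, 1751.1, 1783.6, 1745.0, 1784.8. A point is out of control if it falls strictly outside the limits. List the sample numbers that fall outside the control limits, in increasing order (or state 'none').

none

All 5 points lie within [1687.4, 1837.6].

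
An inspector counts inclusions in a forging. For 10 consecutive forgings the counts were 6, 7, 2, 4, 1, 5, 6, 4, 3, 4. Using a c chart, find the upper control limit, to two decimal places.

c̄ = (6 + 7 + 2 + 4 + 1 + 5 + 6 + 4 + 3 + 4) / 10 = 42 / 10 = 4.2000
UCL = c̄ + 3√c̄ = 4.2000 + 3 × √4.2000 = 4.2000 + 3 × 2.0494 = 10.3482

10.35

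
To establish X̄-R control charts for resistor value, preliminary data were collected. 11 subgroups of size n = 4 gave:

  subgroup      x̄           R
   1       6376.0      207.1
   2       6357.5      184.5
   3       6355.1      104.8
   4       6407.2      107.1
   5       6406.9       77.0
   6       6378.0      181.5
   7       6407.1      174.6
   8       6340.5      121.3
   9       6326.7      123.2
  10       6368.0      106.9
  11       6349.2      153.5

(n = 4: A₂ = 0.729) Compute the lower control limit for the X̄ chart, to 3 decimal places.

6268.041

X̄̄ = (6376.0 + 6357.5 + 6355.1 + 6407.2 + 6406.9 + 6378.0 + 6407.1 + 6340.5 + 6326.7 + 6368.0 + 6349.2) / 11 = 70072.2000 / 11 = 6370.2000
R̄ = (207.1 + 184.5 + 104.8 + 107.1 + 77.0 + 181.5 + 174.6 + 121.3 + 123.2 + 106.9 + 153.5) / 11 = 1541.5000 / 11 = 140.1364
LCL = X̄̄ − A₂·R̄ = 6370.2000 − 0.729 × 140.1364 = 6268.0406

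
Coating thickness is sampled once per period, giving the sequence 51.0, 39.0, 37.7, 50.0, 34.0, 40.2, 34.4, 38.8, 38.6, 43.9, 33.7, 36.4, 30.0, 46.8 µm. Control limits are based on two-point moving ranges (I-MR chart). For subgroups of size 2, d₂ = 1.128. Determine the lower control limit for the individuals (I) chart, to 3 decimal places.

X̄ = (51.0 + 39.0 + 37.7 + 50.0 + 34.0 + 40.2 + 34.4 + 38.8 + 38.6 + 43.9 + 33.7 + 36.4 + 30.0 + 46.8) / 14 = 39.6071
Moving ranges: 12.0, 1.3, 12.3, 16.0, 6.2, 5.8, 4.4, 0.2, 5.3, 10.2, 2.7, 6.4, 16.8; M̄R̄ = 99.6000 / 13 = 7.6615
LCL = X̄ − 3·M̄R̄/d₂ = 39.6071 − 3 × 7.6615 / 1.128 = 19.2307

19.231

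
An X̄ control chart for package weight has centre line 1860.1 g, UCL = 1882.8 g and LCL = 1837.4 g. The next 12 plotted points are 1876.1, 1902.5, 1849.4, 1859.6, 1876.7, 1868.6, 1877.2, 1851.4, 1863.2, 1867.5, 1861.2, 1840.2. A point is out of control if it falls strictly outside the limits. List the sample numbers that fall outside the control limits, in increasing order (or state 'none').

Compare each point to [1837.4, 1882.8]: sample 2 = 1902.5 > UCL.

2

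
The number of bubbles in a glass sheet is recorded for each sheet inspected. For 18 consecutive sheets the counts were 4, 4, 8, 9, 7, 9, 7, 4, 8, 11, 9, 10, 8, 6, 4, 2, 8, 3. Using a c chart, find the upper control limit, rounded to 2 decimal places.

c̄ = (4 + 4 + 8 + 9 + 7 + 9 + 7 + 4 + 8 + 11 + 9 + 10 + 8 + 6 + 4 + 2 + 8 + 3) / 18 = 121 / 18 = 6.7222
UCL = c̄ + 3√c̄ = 6.7222 + 3 × √6.7222 = 6.7222 + 3 × 2.5927 = 14.5004

14.50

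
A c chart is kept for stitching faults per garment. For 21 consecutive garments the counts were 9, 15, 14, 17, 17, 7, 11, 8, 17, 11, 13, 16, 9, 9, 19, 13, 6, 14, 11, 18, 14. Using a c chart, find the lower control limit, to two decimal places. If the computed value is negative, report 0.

c̄ = (9 + 15 + 14 + 17 + 17 + 7 + 11 + 8 + 17 + 11 + 13 + 16 + 9 + 9 + 19 + 13 + 6 + 14 + 11 + 18 + 14) / 21 = 268 / 21 = 12.7619
LCL = c̄ − 3√c̄ = 12.7619 − 3 × 3.5724 = 2.0448

2.04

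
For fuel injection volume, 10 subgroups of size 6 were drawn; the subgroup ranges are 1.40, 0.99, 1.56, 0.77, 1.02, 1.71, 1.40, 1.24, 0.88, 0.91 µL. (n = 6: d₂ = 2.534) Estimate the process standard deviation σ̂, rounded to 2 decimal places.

R̄ = (1.40 + 0.99 + 1.56 + 0.77 + 1.02 + 1.71 + 1.40 + 1.24 + 0.88 + 0.91) / 10 = 1.1880
σ̂ = R̄ / d₂ = 1.1880 / 2.534 = 0.4688

0.47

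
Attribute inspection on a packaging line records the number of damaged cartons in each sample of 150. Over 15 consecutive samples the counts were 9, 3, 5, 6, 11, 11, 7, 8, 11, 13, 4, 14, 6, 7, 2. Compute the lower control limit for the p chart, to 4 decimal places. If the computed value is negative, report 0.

0.0000

p̄ = Σdᵢ / (k·n) = 117 / (15 × 150) = 0.05200
LCL = p̄ − 3·√(p̄(1−p̄)/n) = 0.05200 − 3 × 0.01813 = -0.00239 → 0 (negative, so LCL = 0)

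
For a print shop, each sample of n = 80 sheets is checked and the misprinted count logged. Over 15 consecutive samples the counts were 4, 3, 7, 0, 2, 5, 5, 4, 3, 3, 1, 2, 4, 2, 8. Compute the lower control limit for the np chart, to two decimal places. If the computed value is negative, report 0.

0.00

p̄ = Σdᵢ / (k·n) = 53 / (15 × 80) = 0.04417
LCL = np̄ − 3·√(np̄(1−p̄)) = 3.5333 − 3 × 1.8377 = -1.9799 → 0 (negative, so LCL = 0)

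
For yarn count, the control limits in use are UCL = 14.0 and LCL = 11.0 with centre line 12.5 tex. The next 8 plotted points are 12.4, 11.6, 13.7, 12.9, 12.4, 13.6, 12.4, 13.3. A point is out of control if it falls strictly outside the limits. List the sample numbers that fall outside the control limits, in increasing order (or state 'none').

none

All 8 points lie within [11.0, 14.0].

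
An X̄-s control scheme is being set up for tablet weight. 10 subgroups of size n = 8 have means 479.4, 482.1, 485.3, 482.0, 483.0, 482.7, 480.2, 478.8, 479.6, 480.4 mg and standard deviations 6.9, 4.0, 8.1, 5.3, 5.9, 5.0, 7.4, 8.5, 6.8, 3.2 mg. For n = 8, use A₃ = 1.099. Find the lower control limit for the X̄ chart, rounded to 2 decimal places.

474.64

X̄̄ = (479.4 + 482.1 + 485.3 + 482.0 + 483.0 + 482.7 + 480.2 + 478.8 + 479.6 + 480.4) / 10 = 481.3500
s̄ = (6.9 + 4.0 + 8.1 + 5.3 + 5.9 + 5.0 + 7.4 + 8.5 + 6.8 + 3.2) / 10 = 6.1100
LCL = X̄̄ − A₃·s̄ = 481.3500 − 1.099 × 6.1100 = 474.6351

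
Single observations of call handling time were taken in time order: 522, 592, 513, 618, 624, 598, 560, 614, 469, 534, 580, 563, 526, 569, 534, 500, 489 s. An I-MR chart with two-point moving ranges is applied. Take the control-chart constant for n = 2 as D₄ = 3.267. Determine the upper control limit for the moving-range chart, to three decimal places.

Moving ranges: 70, 79, 105, 6, 26, 38, 54, 145, 65, 46, 17, 37, 43, 35, 34, 11; M̄R̄ = 811.0000 / 16 = 50.6875
UCL_MR = D₄·M̄R̄ = 3.267 × 50.6875 = 165.5961

165.596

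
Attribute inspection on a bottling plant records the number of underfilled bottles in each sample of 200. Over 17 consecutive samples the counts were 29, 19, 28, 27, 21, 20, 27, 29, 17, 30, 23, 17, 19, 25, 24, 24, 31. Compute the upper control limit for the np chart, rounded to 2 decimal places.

37.93

p̄ = Σdᵢ / (k·n) = 410 / (17 × 200) = 0.12059
UCL = np̄ + 3·√(np̄(1−p̄)) = 24.1176 + 3 × √(24.1176×0.87941) = 24.1176 + 3 × 4.6054 = 37.9337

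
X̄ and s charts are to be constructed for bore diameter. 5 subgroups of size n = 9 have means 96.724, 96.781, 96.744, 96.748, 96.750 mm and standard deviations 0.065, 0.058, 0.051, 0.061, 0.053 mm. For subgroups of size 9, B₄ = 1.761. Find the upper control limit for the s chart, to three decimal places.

0.101

s̄ = (0.065 + 0.058 + 0.051 + 0.061 + 0.053) / 5 = 0.0576
UCL_s = B₄·s̄ = 1.761 × 0.0576 = 0.1014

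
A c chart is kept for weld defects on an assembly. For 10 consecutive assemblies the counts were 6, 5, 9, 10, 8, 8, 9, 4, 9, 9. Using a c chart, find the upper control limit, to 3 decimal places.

c̄ = (6 + 5 + 9 + 10 + 8 + 8 + 9 + 4 + 9 + 9) / 10 = 77 / 10 = 7.7000
UCL = c̄ + 3√c̄ = 7.7000 + 3 × √7.7000 = 7.7000 + 3 × 2.7749 = 16.0247

16.025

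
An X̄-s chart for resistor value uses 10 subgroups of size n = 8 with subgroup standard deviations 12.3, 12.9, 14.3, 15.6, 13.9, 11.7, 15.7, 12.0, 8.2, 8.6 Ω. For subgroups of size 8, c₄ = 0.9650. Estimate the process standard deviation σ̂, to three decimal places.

12.974

s̄ = (12.3 + 12.9 + 14.3 + 15.6 + 13.9 + 11.7 + 15.7 + 12.0 + 8.2 + 8.6) / 10 = 12.5200
σ̂ = s̄ / c₄ = 12.5200 / 0.9650 = 12.9741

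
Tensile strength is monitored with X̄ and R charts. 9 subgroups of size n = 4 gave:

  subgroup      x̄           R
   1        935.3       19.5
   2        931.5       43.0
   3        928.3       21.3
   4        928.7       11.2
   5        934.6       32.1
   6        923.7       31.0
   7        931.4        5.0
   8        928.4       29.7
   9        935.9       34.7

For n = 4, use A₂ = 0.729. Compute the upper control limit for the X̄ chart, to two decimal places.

949.29

X̄̄ = (935.3 + 931.5 + 928.3 + 928.7 + 934.6 + 923.7 + 931.4 + 928.4 + 935.9) / 9 = 8377.8000 / 9 = 930.8667
R̄ = (19.5 + 43.0 + 21.3 + 11.2 + 32.1 + 31.0 + 5.0 + 29.7 + 34.7) / 9 = 227.5000 / 9 = 25.2778
UCL = X̄̄ + A₂·R̄ = 930.8667 + 0.729 × 25.2778 = 949.2942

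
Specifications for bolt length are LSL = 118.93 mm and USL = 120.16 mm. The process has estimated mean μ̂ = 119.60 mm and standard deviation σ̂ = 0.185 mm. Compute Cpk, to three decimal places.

1.009

Cpu = (USL − μ̂) / (3σ̂) = (120.16 − 119.60) / (3 × 0.185) = 1.0090; Cpl = (μ̂ − LSL) / (3σ̂) = (119.60 − 118.93) / (3 × 0.185) = 1.2072; Cpk = min(Cpu, Cpl) = 1.0090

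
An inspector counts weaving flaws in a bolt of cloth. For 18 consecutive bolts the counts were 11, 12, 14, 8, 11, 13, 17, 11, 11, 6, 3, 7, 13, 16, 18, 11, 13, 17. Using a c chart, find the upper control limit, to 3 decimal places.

22.073

c̄ = (11 + 12 + 14 + 8 + 11 + 13 + 17 + 11 + 11 + 6 + 3 + 7 + 13 + 16 + 18 + 11 + 13 + 17) / 18 = 212 / 18 = 11.7778
UCL = c̄ + 3√c̄ = 11.7778 + 3 × √11.7778 = 11.7778 + 3 × 3.4319 = 22.0734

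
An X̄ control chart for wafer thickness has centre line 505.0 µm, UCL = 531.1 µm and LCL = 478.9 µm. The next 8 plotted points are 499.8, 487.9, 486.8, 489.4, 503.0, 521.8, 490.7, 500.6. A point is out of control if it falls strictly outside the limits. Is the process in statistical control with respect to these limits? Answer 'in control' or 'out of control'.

All 8 points lie within [478.9, 531.1].

in control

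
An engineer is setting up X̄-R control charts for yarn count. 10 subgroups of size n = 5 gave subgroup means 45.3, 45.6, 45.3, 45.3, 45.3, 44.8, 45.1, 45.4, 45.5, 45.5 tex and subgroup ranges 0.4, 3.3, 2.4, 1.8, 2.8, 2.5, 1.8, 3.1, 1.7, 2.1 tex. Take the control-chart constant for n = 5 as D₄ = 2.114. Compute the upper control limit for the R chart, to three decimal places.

4.630

R̄ = (0.4 + 3.3 + 2.4 + 1.8 + 2.8 + 2.5 + 1.8 + 3.1 + 1.7 + 2.1) / 10 = 21.9000 / 10 = 2.1900
UCL_R = D₄·R̄ = 2.114 × 2.1900 = 4.6297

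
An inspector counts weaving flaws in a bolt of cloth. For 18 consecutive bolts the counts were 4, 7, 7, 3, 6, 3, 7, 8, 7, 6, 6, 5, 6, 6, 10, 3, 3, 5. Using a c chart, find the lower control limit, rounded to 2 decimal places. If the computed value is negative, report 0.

0.00

c̄ = (4 + 7 + 7 + 3 + 6 + 3 + 7 + 8 + 7 + 6 + 6 + 5 + 6 + 6 + 10 + 3 + 3 + 5) / 18 = 102 / 18 = 5.6667
LCL = c̄ − 3√c̄ = 5.6667 − 3 × 2.3805 = -1.4748 → 0 (cannot be negative)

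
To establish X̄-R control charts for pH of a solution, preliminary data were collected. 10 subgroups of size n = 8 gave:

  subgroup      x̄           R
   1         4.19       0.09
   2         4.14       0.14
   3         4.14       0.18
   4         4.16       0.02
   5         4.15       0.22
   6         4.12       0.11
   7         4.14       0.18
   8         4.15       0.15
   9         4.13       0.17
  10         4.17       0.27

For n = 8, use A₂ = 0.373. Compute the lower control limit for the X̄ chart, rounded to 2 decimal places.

4.09

X̄̄ = (4.19 + 4.14 + 4.14 + 4.16 + 4.15 + 4.12 + 4.14 + 4.15 + 4.13 + 4.17) / 10 = 41.4900 / 10 = 4.1490
R̄ = (0.09 + 0.14 + 0.18 + 0.02 + 0.22 + 0.11 + 0.18 + 0.15 + 0.17 + 0.27) / 10 = 1.5300 / 10 = 0.1530
LCL = X̄̄ − A₂·R̄ = 4.1490 − 0.373 × 0.1530 = 4.0919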